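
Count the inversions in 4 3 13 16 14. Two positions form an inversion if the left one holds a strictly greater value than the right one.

Out-of-order index pairs (0-indexed):
(0,1): 4 > 3
(3,4): 16 > 14
That's 2 pairs.

2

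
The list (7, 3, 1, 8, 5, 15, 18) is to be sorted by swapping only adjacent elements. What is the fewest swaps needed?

The minimum number of adjacent swaps to sort an array equals its inversion count, since every such swap removes exactly one inversion.
Count inversions — for each element, later elements that are smaller:
7: 3, 1, 5 → 3
3: 1 → 1
1: none → 0
8: 5 → 1
5: none → 0
15: none → 0
18: none → 0
Total inversions: 3 + 1 + 0 + 1 + 0 + 0 + 0 = 5

5 adjacent swaps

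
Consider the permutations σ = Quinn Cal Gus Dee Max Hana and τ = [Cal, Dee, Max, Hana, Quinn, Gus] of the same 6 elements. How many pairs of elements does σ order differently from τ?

Assign each item its position (1..6) in the first ordering, then rewrite the second ordering as that position sequence:
positions: Quinn→1, Cal→2, Gus→3, Dee→4, Max→5, Hana→6
second ordering as positions: [2, 4, 5, 6, 1, 3]
Discordant pairs = inversions in this position sequence.
2: 1 → 1
4: 1, 3 → 2
5: 1, 3 → 2
6: 1, 3 → 2
1: 0
3: 0
Total: 1 + 2 + 2 + 2 + 0 + 0 = 7

Discordant pairs: 7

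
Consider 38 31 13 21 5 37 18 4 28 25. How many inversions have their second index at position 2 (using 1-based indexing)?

The element at index 2 is 31.
Elements before it: 38
Those larger than 31: 38

1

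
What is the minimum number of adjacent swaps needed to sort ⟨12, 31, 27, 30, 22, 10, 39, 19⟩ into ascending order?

15 swaps

The minimum number of adjacent swaps to sort an array equals its inversion count, since every such swap removes exactly one inversion.
Count inversions — for each element, later elements that are smaller:
12: 10 → 1
31: 27, 30, 22, 10, 19 → 5
27: 22, 10, 19 → 3
30: 22, 10, 19 → 3
22: 10, 19 → 2
10: none → 0
39: 19 → 1
19: none → 0
Total inversions: 1 + 5 + 3 + 3 + 2 + 0 + 1 + 0 = 15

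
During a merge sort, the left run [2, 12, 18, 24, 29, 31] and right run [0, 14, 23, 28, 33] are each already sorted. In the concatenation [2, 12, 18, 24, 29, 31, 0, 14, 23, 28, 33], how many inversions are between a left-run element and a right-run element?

For each element r of the right run, count left-run elements greater than r:
r = 0: 2, 12, 18, 24, 29, 31 → 6
r = 14: 18, 24, 29, 31 → 4
r = 23: 24, 29, 31 → 3
r = 28: 29, 31 → 2
r = 33: none → 0
Cross-inversions: 6 + 4 + 3 + 2 + 0 = 15

15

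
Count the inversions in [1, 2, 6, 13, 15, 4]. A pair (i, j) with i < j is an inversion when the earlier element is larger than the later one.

3

Element-by-element contributions:
1 → none → 0
2 → none → 0
6 → 4 → 1
13 → 4 → 1
15 → 4 → 1
4 → none → 0
Sum: 0 + 0 + 1 + 1 + 1 + 0 = 3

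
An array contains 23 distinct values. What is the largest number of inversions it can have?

A reversed (strictly descending) arrangement makes every pair an inversion, giving C(23, 2) inversions.
C(23, 2) = 23·22/2 = 253

253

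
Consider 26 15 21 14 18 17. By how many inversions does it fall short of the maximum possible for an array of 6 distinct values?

5

Maximum inversions for 6 distinct elements is C(6, 2) = 6·5/2 = 15.
Current inversions — for each element, count later smaller elements:
26: 5
15: 1
21: 3
14: 0
18: 1
17: 0
Current total: 5 + 1 + 3 + 0 + 1 + 0 = 10
Shortfall: 15 − 10 = 5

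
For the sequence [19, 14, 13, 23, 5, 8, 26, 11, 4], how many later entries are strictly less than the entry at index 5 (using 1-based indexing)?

1 such element

The element at index 5 is 5.
Elements after it: 8, 26, 11, 4
Those smaller than 5: 4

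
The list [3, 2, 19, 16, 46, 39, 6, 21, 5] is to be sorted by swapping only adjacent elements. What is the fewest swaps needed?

Minimum adjacent swaps = number of inversions (each swap of adjacent out-of-order elements removes one inversion and no swap can remove more).
Count inversions — for each element, later elements that are smaller:
3: 2 → 1
2: none → 0
19: 16, 6, 5 → 3
16: 6, 5 → 2
46: 39, 6, 21, 5 → 4
39: 6, 21, 5 → 3
6: 5 → 1
21: 5 → 1
5: none → 0
Total inversions: 1 + 0 + 3 + 2 + 4 + 3 + 1 + 1 + 0 = 15

15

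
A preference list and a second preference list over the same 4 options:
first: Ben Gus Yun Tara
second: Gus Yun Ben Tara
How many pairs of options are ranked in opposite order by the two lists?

2

Assign each item its position (1..4) in the first ordering, then rewrite the second ordering as that position sequence:
positions: Ben→1, Gus→2, Yun→3, Tara→4
second ordering as positions: [2, 3, 1, 4]
Discordant pairs = inversions in this position sequence.
2: 1 → 1
3: 1 → 1
1: 0
4: 0
Total: 1 + 1 + 0 + 0 = 2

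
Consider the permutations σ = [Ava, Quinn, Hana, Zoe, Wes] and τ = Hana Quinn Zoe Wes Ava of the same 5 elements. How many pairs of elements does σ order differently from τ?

There are 5 discordant pairs.

Assign each item its position (1..5) in the first ordering, then rewrite the second ordering as that position sequence:
positions: Ava→1, Quinn→2, Hana→3, Zoe→4, Wes→5
second ordering as positions: [3, 2, 4, 5, 1]
Discordant pairs = inversions in this position sequence.
3: 2, 1 → 2
2: 1 → 1
4: 1 → 1
5: 1 → 1
1: 0
Total: 2 + 1 + 1 + 1 + 0 = 5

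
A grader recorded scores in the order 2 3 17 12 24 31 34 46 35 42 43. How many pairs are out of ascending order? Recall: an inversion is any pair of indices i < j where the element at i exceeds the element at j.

Inversions: 4

Element-by-element contributions:
2 → none → 0
3 → none → 0
17 → 12 → 1
12 → none → 0
24 → none → 0
31 → none → 0
34 → none → 0
46 → 35, 42, 43 → 3
35 → none → 0
42 → none → 0
43 → none → 0
Sum: 0 + 0 + 1 + 0 + 0 + 0 + 0 + 3 + 0 + 0 + 0 = 4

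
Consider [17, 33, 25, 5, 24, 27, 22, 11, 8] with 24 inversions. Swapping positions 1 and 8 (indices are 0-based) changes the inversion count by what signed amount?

-11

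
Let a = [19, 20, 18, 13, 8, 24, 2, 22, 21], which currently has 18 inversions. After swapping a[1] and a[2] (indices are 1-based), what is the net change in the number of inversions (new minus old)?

+1

Positions 1 and 2 hold 19 and 20; after swapping, the array is [20, 19, 18, 13, 8, 24, 2, 22, 21].
Sweep left to right; for each value list the smaller values that follow it:
20 → 19, 18, 13, 8, 2 → 5
19 → 18, 13, 8, 2 → 4
18 → 13, 8, 2 → 3
13 → 8, 2 → 2
8 → 2 → 1
24 → 2, 22, 21 → 3
2 → none → 0
22 → 21 → 1
21 → none → 0
Sum: 5 + 4 + 3 + 2 + 1 + 3 + 0 + 1 + 0 = 19
Change: 19 − 18 = +1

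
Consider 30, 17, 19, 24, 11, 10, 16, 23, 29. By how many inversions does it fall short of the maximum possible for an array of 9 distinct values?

17 inversions short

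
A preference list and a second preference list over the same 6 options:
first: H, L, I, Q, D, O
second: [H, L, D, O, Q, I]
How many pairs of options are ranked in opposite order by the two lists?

5

Assign each item its position (1..6) in the first ordering, then rewrite the second ordering as that position sequence:
positions: H→1, L→2, I→3, Q→4, D→5, O→6
second ordering as positions: [1, 2, 5, 6, 4, 3]
Discordant pairs = inversions in this position sequence.
1: 0
2: 0
5: 4, 3 → 2
6: 4, 3 → 2
4: 3 → 1
3: 0
Total: 0 + 0 + 2 + 2 + 1 + 0 = 5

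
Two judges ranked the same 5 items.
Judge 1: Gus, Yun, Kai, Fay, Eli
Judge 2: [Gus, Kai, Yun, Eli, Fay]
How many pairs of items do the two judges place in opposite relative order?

2

Assign each item its position (1..5) in the first ordering, then rewrite the second ordering as that position sequence:
positions: Gus→1, Yun→2, Kai→3, Fay→4, Eli→5
second ordering as positions: [1, 3, 2, 5, 4]
Discordant pairs = inversions in this position sequence.
1: 0
3: 2 → 1
2: 0
5: 4 → 1
4: 0
Total: 0 + 1 + 0 + 1 + 0 = 2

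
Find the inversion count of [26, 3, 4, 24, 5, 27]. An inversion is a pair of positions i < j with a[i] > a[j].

5

Element-by-element contributions:
26: 4
3: 0
4: 0
24: 1
5: 0
27: 0
Sum: 4 + 0 + 0 + 1 + 0 + 0 = 5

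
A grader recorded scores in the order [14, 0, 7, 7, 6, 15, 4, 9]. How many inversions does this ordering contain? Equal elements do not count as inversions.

Element-by-element contributions:
14 → 0, 7, 7, 6, 4, 9 → 6
0 → none → 0
7 → 6, 4 → 2
7 → 6, 4 → 2
6 → 4 → 1
15 → 4, 9 → 2
4 → none → 0
9 → none → 0
Sum: 6 + 0 + 2 + 2 + 1 + 2 + 0 + 0 = 13

13 inversions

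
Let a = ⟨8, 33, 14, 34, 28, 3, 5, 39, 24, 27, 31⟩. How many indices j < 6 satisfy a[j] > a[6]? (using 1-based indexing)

The element at index 6 is 3.
Elements before it: 8, 33, 14, 34, 28
Those larger than 3: 8, 33, 14, 34, 28

5 such elements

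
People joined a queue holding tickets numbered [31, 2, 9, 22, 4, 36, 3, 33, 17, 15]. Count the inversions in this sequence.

21 inversions

Sweep left to right; for each value list the smaller values that follow it:
31 → 2, 9, 22, 4, 3, 17, 15 → 7
2 → none → 0
9 → 4, 3 → 2
22 → 4, 3, 17, 15 → 4
4 → 3 → 1
36 → 3, 33, 17, 15 → 4
3 → none → 0
33 → 17, 15 → 2
17 → 15 → 1
15 → none → 0
Sum: 7 + 0 + 2 + 4 + 1 + 4 + 0 + 2 + 1 + 0 = 21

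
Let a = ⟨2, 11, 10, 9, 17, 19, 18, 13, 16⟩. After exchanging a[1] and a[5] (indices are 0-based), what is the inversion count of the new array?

13

Positions 1 and 5 hold 11 and 19; after swapping, the array is [2, 19, 10, 9, 17, 11, 18, 13, 16].
Sweep left to right; for each value list the smaller values that follow it:
2: 0
19: 7
10: 1
9: 0
17: 3
11: 0
18: 2
13: 0
16: 0
Sum: 0 + 7 + 1 + 0 + 3 + 0 + 2 + 0 + 0 = 13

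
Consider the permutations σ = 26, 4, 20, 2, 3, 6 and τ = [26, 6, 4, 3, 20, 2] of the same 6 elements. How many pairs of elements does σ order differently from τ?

Discordant pairs: 6

Assign each item its position (1..6) in the first ordering, then rewrite the second ordering as that position sequence:
positions: 26→1, 4→2, 20→3, 2→4, 3→5, 6→6
second ordering as positions: [1, 6, 2, 5, 3, 4]
Discordant pairs = inversions in this position sequence.
1: 0
6: 2, 5, 3, 4 → 4
2: 0
5: 3, 4 → 2
3: 0
4: 0
Total: 0 + 4 + 0 + 2 + 0 + 0 = 6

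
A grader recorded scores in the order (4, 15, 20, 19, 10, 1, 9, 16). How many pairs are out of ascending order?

Element-by-element contributions:
4: 1
15: 3
20: 5
19: 4
10: 2
1: 0
9: 0
16: 0
Sum: 1 + 3 + 5 + 4 + 2 + 0 + 0 + 0 = 15

15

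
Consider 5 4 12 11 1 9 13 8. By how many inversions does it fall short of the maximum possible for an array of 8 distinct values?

Maximum inversions for 8 distinct elements is C(8, 2) = 8·7/2 = 28.
Current inversions — for each element, count later smaller elements:
5: 2
4: 1
12: 4
11: 3
1: 0
9: 1
13: 1
8: 0
Current total: 2 + 1 + 4 + 3 + 0 + 1 + 1 + 0 = 12
Shortfall: 28 − 12 = 16

16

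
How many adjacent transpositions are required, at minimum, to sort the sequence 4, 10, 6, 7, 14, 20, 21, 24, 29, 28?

There are 3 swaps.

The minimum number of adjacent swaps to sort an array equals its inversion count, since every such swap removes exactly one inversion.
Count inversions — for each element, later elements that are smaller:
4: none → 0
10: 6, 7 → 2
6: none → 0
7: none → 0
14: none → 0
20: none → 0
21: none → 0
24: none → 0
29: 28 → 1
28: none → 0
Total inversions: 0 + 2 + 0 + 0 + 0 + 0 + 0 + 0 + 1 + 0 = 3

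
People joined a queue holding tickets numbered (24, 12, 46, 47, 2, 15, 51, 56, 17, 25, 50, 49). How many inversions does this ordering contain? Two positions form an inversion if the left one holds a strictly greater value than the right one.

22

Element-by-element contributions:
24 → 12, 2, 15, 17 → 4
12 → 2 → 1
46 → 2, 15, 17, 25 → 4
47 → 2, 15, 17, 25 → 4
2 → none → 0
15 → none → 0
51 → 17, 25, 50, 49 → 4
56 → 17, 25, 50, 49 → 4
17 → none → 0
25 → none → 0
50 → 49 → 1
49 → none → 0
Sum: 4 + 1 + 4 + 4 + 0 + 0 + 4 + 4 + 0 + 0 + 1 + 0 = 22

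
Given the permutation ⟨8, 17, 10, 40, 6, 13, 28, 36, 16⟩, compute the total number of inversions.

13 inversions

Element-by-element contributions:
8 → 6 → 1
17 → 10, 6, 13, 16 → 4
10 → 6 → 1
40 → 6, 13, 28, 36, 16 → 5
6 → none → 0
13 → none → 0
28 → 16 → 1
36 → 16 → 1
16 → none → 0
Sum: 1 + 4 + 1 + 5 + 0 + 0 + 1 + 1 + 0 = 13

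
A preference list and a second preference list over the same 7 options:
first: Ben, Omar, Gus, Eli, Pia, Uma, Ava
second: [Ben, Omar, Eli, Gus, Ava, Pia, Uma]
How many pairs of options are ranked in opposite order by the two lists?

3

Assign each item its position (1..7) in the first ordering, then rewrite the second ordering as that position sequence:
positions: Ben→1, Omar→2, Gus→3, Eli→4, Pia→5, Uma→6, Ava→7
second ordering as positions: [1, 2, 4, 3, 7, 5, 6]
Discordant pairs = inversions in this position sequence.
1: 0
2: 0
4: 3 → 1
3: 0
7: 5, 6 → 2
5: 0
6: 0
Total: 0 + 0 + 1 + 0 + 2 + 0 + 0 = 3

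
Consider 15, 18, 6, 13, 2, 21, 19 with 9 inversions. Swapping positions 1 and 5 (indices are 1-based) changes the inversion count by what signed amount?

Positions 1 and 5 hold 15 and 2; after swapping, the array is [2, 18, 6, 13, 15, 21, 19].
Count, for each position, how many later elements it exceeds:
2 → none → 0
18 → 6, 13, 15 → 3
6 → none → 0
13 → none → 0
15 → none → 0
21 → 19 → 1
19 → none → 0
Sum: 0 + 3 + 0 + 0 + 0 + 1 + 0 = 4
Change: 4 − 9 = -5

-5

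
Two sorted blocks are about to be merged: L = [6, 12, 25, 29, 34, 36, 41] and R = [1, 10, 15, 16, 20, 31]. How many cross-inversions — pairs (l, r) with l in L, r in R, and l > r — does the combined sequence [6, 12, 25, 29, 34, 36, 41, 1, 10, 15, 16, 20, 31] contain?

For each element r of the right run, count left-run elements greater than r:
r = 1: 6, 12, 25, 29, 34, 36, 41 → 7
r = 10: 12, 25, 29, 34, 36, 41 → 6
r = 15: 25, 29, 34, 36, 41 → 5
r = 16: 25, 29, 34, 36, 41 → 5
r = 20: 25, 29, 34, 36, 41 → 5
r = 31: 34, 36, 41 → 3
Cross-inversions: 7 + 6 + 5 + 5 + 5 + 3 = 31

31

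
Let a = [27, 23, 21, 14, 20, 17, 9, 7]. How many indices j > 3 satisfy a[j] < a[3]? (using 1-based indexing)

The element at index 3 is 21.
Elements after it: 14, 20, 17, 9, 7
Those smaller than 21: 14, 20, 17, 9, 7

5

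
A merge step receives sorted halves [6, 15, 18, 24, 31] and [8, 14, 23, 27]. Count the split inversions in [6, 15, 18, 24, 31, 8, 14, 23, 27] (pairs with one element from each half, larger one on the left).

11

Take each right-half value and tally the left-half values above it:
r = 8: 15, 18, 24, 31 → 4
r = 14: 15, 18, 24, 31 → 4
r = 23: 24, 31 → 2
r = 27: 31 → 1
Cross-inversions: 4 + 4 + 2 + 1 = 11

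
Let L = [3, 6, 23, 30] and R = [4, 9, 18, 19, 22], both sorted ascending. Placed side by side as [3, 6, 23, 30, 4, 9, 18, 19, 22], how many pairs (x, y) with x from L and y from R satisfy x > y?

Count, for every r in R, how many entries of L exceed r:
r = 4: 6, 23, 30 → 3
r = 9: 23, 30 → 2
r = 18: 23, 30 → 2
r = 19: 23, 30 → 2
r = 22: 23, 30 → 2
Cross-inversions: 3 + 2 + 2 + 2 + 2 = 11

There are 11 split inversions.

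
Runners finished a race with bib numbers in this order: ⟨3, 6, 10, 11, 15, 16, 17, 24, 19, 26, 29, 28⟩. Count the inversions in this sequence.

2 inversions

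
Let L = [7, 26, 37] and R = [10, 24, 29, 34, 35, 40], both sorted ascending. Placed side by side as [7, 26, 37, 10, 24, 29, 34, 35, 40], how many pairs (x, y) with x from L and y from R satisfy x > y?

7

Count, for every r in R, how many entries of L exceed r:
r = 10: 26, 37 → 2
r = 24: 26, 37 → 2
r = 29: 37 → 1
r = 34: 37 → 1
r = 35: 37 → 1
r = 40: none → 0
Cross-inversions: 2 + 2 + 1 + 1 + 1 + 0 = 7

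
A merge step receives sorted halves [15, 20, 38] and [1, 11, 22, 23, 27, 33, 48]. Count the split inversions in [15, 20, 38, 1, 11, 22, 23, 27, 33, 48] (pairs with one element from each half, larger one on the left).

There are 10 split inversions.

Take each right-half value and tally the left-half values above it:
r = 1: 15, 20, 38 → 3
r = 11: 15, 20, 38 → 3
r = 22: 38 → 1
r = 23: 38 → 1
r = 27: 38 → 1
r = 33: 38 → 1
r = 48: none → 0
Cross-inversions: 3 + 3 + 1 + 1 + 1 + 1 + 0 = 10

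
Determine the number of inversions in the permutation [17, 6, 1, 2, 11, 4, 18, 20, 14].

12

Sweep left to right; for each value list the smaller values that follow it:
17 → 6, 1, 2, 11, 4, 14 → 6
6 → 1, 2, 4 → 3
1 → none → 0
2 → none → 0
11 → 4 → 1
4 → none → 0
18 → 14 → 1
20 → 14 → 1
14 → none → 0
Sum: 6 + 3 + 0 + 0 + 1 + 0 + 1 + 1 + 0 = 12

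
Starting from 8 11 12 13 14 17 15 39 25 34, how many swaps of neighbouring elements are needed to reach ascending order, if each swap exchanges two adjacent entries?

The minimum number of adjacent swaps to sort an array equals its inversion count, since every such swap removes exactly one inversion.
Count inversions — for each element, later elements that are smaller:
8: none → 0
11: none → 0
12: none → 0
13: none → 0
14: none → 0
17: 15 → 1
15: none → 0
39: 25, 34 → 2
25: none → 0
34: none → 0
Total inversions: 0 + 0 + 0 + 0 + 0 + 1 + 0 + 2 + 0 + 0 = 3

3 swaps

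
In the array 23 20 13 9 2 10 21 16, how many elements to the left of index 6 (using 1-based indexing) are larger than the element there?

3 such elements

The element at index 6 is 10.
Elements before it: 23, 20, 13, 9, 2
Those larger than 10: 23, 20, 13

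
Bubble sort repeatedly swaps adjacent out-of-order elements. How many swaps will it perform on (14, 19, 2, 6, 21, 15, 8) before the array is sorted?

10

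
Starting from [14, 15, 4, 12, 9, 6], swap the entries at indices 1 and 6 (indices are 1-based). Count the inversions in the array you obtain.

6

Positions 1 and 6 hold 14 and 6; after swapping, the array is [6, 15, 4, 12, 9, 14].
Element-by-element contributions:
6: 1
15: 4
4: 0
12: 1
9: 0
14: 0
Sum: 1 + 4 + 0 + 1 + 0 + 0 = 6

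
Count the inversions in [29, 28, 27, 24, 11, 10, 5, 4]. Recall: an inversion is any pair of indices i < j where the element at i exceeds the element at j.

For each element, count later entries that are smaller:
29: 7
28: 6
27: 5
24: 4
11: 3
10: 2
5: 1
4: 0
Sum: 7 + 6 + 5 + 4 + 3 + 2 + 1 + 0 = 28

28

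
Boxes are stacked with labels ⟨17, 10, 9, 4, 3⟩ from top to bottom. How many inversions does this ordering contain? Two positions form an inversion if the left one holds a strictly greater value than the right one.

Listing every pair i<j with a[i]>a[j] (using 0-based positions):
(0,1): 17 > 10
(0,2): 17 > 9
(0,3): 17 > 4
(0,4): 17 > 3
(1,2): 10 > 9
(1,3): 10 > 4
(1,4): 10 > 3
(2,3): 9 > 4
(2,4): 9 > 3
(3,4): 4 > 3
That's 10 pairs.

10 inversions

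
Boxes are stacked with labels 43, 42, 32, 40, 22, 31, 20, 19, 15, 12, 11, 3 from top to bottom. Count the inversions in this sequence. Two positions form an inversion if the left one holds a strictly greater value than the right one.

Out-of-order pairs: 64

Element-by-element contributions:
43: 11
42: 10
32: 8
40: 8
22: 6
31: 6
20: 5
19: 4
15: 3
12: 2
11: 1
3: 0
Sum: 11 + 10 + 8 + 8 + 6 + 6 + 5 + 4 + 3 + 2 + 1 + 0 = 64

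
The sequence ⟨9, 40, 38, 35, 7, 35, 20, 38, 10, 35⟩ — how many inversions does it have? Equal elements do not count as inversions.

Element-by-element contributions:
9: 1
40: 8
38: 6
35: 3
7: 0
35: 2
20: 1
38: 2
10: 0
35: 0
Sum: 1 + 8 + 6 + 3 + 0 + 2 + 1 + 2 + 0 + 0 = 23

Inversions: 23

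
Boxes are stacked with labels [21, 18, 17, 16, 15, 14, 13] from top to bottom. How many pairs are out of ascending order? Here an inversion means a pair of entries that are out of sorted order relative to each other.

Element-by-element contributions:
21: 6
18: 5
17: 4
16: 3
15: 2
14: 1
13: 0
Sum: 6 + 5 + 4 + 3 + 2 + 1 + 0 = 21

21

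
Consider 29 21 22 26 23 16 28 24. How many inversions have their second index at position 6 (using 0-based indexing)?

The element at index 6 is 28.
Elements before it: 29, 21, 22, 26, 23, 16
Those larger than 28: 29

1 such element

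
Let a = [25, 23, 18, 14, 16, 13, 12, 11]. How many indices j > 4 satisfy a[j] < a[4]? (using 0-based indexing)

The element at index 4 is 16.
Elements after it: 13, 12, 11
Those smaller than 16: 13, 12, 11

3 such elements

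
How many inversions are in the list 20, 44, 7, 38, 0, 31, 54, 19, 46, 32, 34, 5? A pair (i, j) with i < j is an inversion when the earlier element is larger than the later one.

33 inversions

Sweep left to right; for each value list the smaller values that follow it:
20 → 7, 0, 19, 5 → 4
44 → 7, 38, 0, 31, 19, 32, 34, 5 → 8
7 → 0, 5 → 2
38 → 0, 31, 19, 32, 34, 5 → 6
0 → none → 0
31 → 19, 5 → 2
54 → 19, 46, 32, 34, 5 → 5
19 → 5 → 1
46 → 32, 34, 5 → 3
32 → 5 → 1
34 → 5 → 1
5 → none → 0
Sum: 4 + 8 + 2 + 6 + 0 + 2 + 5 + 1 + 3 + 1 + 1 + 0 = 33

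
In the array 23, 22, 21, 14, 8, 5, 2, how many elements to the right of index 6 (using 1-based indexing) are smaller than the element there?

1 such element

The element at index 6 is 5.
Elements after it: 2
Those smaller than 5: 2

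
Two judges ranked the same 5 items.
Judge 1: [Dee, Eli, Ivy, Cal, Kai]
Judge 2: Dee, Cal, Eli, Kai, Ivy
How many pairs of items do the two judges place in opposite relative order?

Assign each item its position (1..5) in the first ordering, then rewrite the second ordering as that position sequence:
positions: Dee→1, Eli→2, Ivy→3, Cal→4, Kai→5
second ordering as positions: [1, 4, 2, 5, 3]
Discordant pairs = inversions in this position sequence.
1: 0
4: 2, 3 → 2
2: 0
5: 3 → 1
3: 0
Total: 0 + 2 + 0 + 1 + 0 = 3

3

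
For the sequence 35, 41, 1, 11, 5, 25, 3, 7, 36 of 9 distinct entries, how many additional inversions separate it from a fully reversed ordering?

Maximum inversions for 9 distinct elements is C(9, 2) = 9·8/2 = 36.
Current inversions — for each element, count later smaller elements:
35: 6
41: 7
1: 0
11: 3
5: 1
25: 2
3: 0
7: 0
36: 0
Current total: 6 + 7 + 0 + 3 + 1 + 2 + 0 + 0 + 0 = 19
Shortfall: 36 − 19 = 17

17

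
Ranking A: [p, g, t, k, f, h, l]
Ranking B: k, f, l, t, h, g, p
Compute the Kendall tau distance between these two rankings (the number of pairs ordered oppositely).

15 discordant pairs

Assign each item its position (1..7) in the first ordering, then rewrite the second ordering as that position sequence:
positions: p→1, g→2, t→3, k→4, f→5, h→6, l→7
second ordering as positions: [4, 5, 7, 3, 6, 2, 1]
Discordant pairs = inversions in this position sequence.
4: 3, 2, 1 → 3
5: 3, 2, 1 → 3
7: 3, 6, 2, 1 → 4
3: 2, 1 → 2
6: 2, 1 → 2
2: 1 → 1
1: 0
Total: 3 + 3 + 4 + 2 + 2 + 1 + 0 = 15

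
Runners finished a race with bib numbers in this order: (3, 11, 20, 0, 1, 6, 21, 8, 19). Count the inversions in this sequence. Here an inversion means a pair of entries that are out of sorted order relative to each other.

Element-by-element contributions:
3 → 0, 1 → 2
11 → 0, 1, 6, 8 → 4
20 → 0, 1, 6, 8, 19 → 5
0 → none → 0
1 → none → 0
6 → none → 0
21 → 8, 19 → 2
8 → none → 0
19 → none → 0
Sum: 2 + 4 + 5 + 0 + 0 + 0 + 2 + 0 + 0 = 13

13 inversions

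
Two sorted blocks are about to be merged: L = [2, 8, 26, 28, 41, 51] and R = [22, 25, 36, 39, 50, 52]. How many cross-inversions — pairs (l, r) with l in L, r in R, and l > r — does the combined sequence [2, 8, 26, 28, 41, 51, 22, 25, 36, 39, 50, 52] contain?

13

For each element r of the right run, count left-run elements greater than r:
r = 22: 26, 28, 41, 51 → 4
r = 25: 26, 28, 41, 51 → 4
r = 36: 41, 51 → 2
r = 39: 41, 51 → 2
r = 50: 51 → 1
r = 52: none → 0
Cross-inversions: 4 + 4 + 2 + 2 + 1 + 0 = 13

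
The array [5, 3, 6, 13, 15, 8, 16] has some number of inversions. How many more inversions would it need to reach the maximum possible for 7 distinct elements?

Maximum inversions for 7 distinct elements is C(7, 2) = 7·6/2 = 21.
Current inversions — for each element, count later smaller elements:
5: 1
3: 0
6: 0
13: 1
15: 1
8: 0
16: 0
Current total: 1 + 0 + 0 + 1 + 1 + 0 + 0 = 3
Shortfall: 21 − 3 = 18

18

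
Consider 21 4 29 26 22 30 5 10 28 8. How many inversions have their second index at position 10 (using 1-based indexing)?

7

The element at index 10 is 8.
Elements before it: 21, 4, 29, 26, 22, 30, 5, 10, 28
Those larger than 8: 21, 29, 26, 22, 30, 10, 28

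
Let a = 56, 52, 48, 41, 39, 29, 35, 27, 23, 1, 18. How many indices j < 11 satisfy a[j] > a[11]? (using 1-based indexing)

9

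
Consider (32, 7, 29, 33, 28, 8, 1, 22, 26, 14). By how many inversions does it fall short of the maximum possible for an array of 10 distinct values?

Maximum inversions for 10 distinct elements is C(10, 2) = 10·9/2 = 45.
Current inversions — for each element, count later smaller elements:
32: 8
7: 1
29: 6
33: 6
28: 5
8: 1
1: 0
22: 1
26: 1
14: 0
Current total: 8 + 1 + 6 + 6 + 5 + 1 + 0 + 1 + 1 + 0 = 29
Shortfall: 45 − 29 = 16

16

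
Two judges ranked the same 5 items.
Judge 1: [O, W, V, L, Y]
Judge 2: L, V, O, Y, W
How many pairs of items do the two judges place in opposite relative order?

Discordant pairs: 6

Assign each item its position (1..5) in the first ordering, then rewrite the second ordering as that position sequence:
positions: O→1, W→2, V→3, L→4, Y→5
second ordering as positions: [4, 3, 1, 5, 2]
Discordant pairs = inversions in this position sequence.
4: 3, 1, 2 → 3
3: 1, 2 → 2
1: 0
5: 2 → 1
2: 0
Total: 3 + 2 + 0 + 1 + 0 = 6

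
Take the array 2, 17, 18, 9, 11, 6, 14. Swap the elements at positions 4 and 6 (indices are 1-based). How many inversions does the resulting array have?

9

Positions 4 and 6 hold 9 and 6; after swapping, the array is [2, 17, 18, 6, 11, 9, 14].
Element-by-element contributions:
2: 0
17: 4
18: 4
6: 0
11: 1
9: 0
14: 0
Sum: 0 + 4 + 4 + 0 + 1 + 0 + 0 = 9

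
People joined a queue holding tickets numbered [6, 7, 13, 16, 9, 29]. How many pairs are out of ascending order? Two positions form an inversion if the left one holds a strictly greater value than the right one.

Count, for each position, how many later elements it exceeds:
6: 0
7: 0
13: 1
16: 1
9: 0
29: 0
Sum: 0 + 0 + 1 + 1 + 0 + 0 = 2

2 inversions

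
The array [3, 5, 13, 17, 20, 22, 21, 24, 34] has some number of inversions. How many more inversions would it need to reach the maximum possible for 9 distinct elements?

35

Maximum inversions for 9 distinct elements is C(9, 2) = 9·8/2 = 36.
Current inversions — for each element, count later smaller elements:
3: 0
5: 0
13: 0
17: 0
20: 0
22: 1
21: 0
24: 0
34: 0
Current total: 0 + 0 + 0 + 0 + 0 + 1 + 0 + 0 + 0 = 1
Shortfall: 36 − 1 = 35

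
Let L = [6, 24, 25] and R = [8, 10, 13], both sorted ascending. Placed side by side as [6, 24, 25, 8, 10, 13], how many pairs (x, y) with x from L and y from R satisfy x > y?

6 cross-inversions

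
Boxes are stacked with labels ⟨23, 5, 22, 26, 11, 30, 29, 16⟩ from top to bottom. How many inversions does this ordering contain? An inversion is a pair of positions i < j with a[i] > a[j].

For each element, count later entries that are smaller:
23 → 5, 22, 11, 16 → 4
5 → none → 0
22 → 11, 16 → 2
26 → 11, 16 → 2
11 → none → 0
30 → 29, 16 → 2
29 → 16 → 1
16 → none → 0
Sum: 4 + 0 + 2 + 2 + 0 + 2 + 1 + 0 = 11

11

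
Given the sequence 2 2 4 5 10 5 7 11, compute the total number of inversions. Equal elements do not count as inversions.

Count, for each position, how many later elements it exceeds:
2 → none → 0
2 → none → 0
4 → none → 0
5 → none → 0
10 → 5, 7 → 2
5 → none → 0
7 → none → 0
11 → none → 0
Sum: 0 + 0 + 0 + 0 + 2 + 0 + 0 + 0 = 2

2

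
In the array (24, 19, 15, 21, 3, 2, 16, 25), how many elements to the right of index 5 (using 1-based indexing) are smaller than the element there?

1

The element at index 5 is 3.
Elements after it: 2, 16, 25
Those smaller than 3: 2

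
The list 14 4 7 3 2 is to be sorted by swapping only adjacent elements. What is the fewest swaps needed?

9

Minimum adjacent swaps = number of inversions (each swap of adjacent out-of-order elements removes one inversion and no swap can remove more).
Count inversions — for each element, later elements that are smaller:
14: 4, 7, 3, 2 → 4
4: 3, 2 → 2
7: 3, 2 → 2
3: 2 → 1
2: none → 0
Total inversions: 4 + 2 + 2 + 1 + 0 = 9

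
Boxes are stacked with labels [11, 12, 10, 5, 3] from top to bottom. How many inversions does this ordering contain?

9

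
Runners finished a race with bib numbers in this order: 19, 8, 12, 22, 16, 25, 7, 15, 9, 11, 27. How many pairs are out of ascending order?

For each element, count later entries that are smaller:
19 → 8, 12, 16, 7, 15, 9, 11 → 7
8 → 7 → 1
12 → 7, 9, 11 → 3
22 → 16, 7, 15, 9, 11 → 5
16 → 7, 15, 9, 11 → 4
25 → 7, 15, 9, 11 → 4
7 → none → 0
15 → 9, 11 → 2
9 → none → 0
11 → none → 0
27 → none → 0
Sum: 7 + 1 + 3 + 5 + 4 + 4 + 0 + 2 + 0 + 0 + 0 = 26

26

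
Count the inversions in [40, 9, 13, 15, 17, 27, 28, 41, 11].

Element-by-element contributions:
40 → 9, 13, 15, 17, 27, 28, 11 → 7
9 → none → 0
13 → 11 → 1
15 → 11 → 1
17 → 11 → 1
27 → 11 → 1
28 → 11 → 1
41 → 11 → 1
11 → none → 0
Sum: 7 + 0 + 1 + 1 + 1 + 1 + 1 + 1 + 0 = 13

13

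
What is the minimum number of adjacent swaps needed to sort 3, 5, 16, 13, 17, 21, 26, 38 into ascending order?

1

Minimum adjacent swaps = number of inversions (each swap of adjacent out-of-order elements removes one inversion and no swap can remove more).
Count inversions — for each element, later elements that are smaller:
3: none → 0
5: none → 0
16: 13 → 1
13: none → 0
17: none → 0
21: none → 0
26: none → 0
38: none → 0
Total inversions: 0 + 0 + 1 + 0 + 0 + 0 + 0 + 0 = 1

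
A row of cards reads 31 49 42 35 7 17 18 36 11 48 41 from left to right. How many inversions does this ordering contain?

Element-by-element contributions:
31 → 7, 17, 18, 11 → 4
49 → 42, 35, 7, 17, 18, 36, 11, 48, 41 → 9
42 → 35, 7, 17, 18, 36, 11, 41 → 7
35 → 7, 17, 18, 11 → 4
7 → none → 0
17 → 11 → 1
18 → 11 → 1
36 → 11 → 1
11 → none → 0
48 → 41 → 1
41 → none → 0
Sum: 4 + 9 + 7 + 4 + 0 + 1 + 1 + 1 + 0 + 1 + 0 = 28

28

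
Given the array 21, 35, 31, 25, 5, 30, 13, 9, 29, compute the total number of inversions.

Count, for each position, how many later elements it exceeds:
21: 3
35: 7
31: 6
25: 3
5: 0
30: 3
13: 1
9: 0
29: 0
Sum: 3 + 7 + 6 + 3 + 0 + 3 + 1 + 0 + 0 = 23

23 inversions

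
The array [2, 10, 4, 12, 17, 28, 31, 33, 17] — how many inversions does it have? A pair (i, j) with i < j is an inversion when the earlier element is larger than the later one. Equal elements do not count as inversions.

Sweep left to right; for each value list the smaller values that follow it:
2 → none → 0
10 → 4 → 1
4 → none → 0
12 → none → 0
17 → none → 0
28 → 17 → 1
31 → 17 → 1
33 → 17 → 1
17 → none → 0
Sum: 0 + 1 + 0 + 0 + 0 + 1 + 1 + 1 + 0 = 4

There are 4 inversions.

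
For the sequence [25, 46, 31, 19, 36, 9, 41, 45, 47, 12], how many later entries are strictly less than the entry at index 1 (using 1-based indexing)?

3

The element at index 1 is 25.
Elements after it: 46, 31, 19, 36, 9, 41, 45, 47, 12
Those smaller than 25: 19, 9, 12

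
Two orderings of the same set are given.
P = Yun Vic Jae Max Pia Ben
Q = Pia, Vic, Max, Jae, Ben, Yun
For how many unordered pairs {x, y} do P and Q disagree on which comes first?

There are 9 disagreeing pairs.

Assign each item its position (1..6) in the first ordering, then rewrite the second ordering as that position sequence:
positions: Yun→1, Vic→2, Jae→3, Max→4, Pia→5, Ben→6
second ordering as positions: [5, 2, 4, 3, 6, 1]
Discordant pairs = inversions in this position sequence.
5: 2, 4, 3, 1 → 4
2: 1 → 1
4: 3, 1 → 2
3: 1 → 1
6: 1 → 1
1: 0
Total: 4 + 1 + 2 + 1 + 1 + 0 = 9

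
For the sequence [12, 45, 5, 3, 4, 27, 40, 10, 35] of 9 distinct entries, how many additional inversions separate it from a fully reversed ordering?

Maximum inversions for 9 distinct elements is C(9, 2) = 9·8/2 = 36.
Current inversions — for each element, count later smaller elements:
12: 4
45: 7
5: 2
3: 0
4: 0
27: 1
40: 2
10: 0
35: 0
Current total: 4 + 7 + 2 + 0 + 0 + 1 + 2 + 0 + 0 = 16
Shortfall: 36 − 16 = 20

20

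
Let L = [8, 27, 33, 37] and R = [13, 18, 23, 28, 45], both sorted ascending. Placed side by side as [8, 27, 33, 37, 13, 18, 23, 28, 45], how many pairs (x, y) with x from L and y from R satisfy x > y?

For each element r of the right run, count left-run elements greater than r:
r = 13: 27, 33, 37 → 3
r = 18: 27, 33, 37 → 3
r = 23: 27, 33, 37 → 3
r = 28: 33, 37 → 2
r = 45: none → 0
Cross-inversions: 3 + 3 + 3 + 2 + 0 = 11

11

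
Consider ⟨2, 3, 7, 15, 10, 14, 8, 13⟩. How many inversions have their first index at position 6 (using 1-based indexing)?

The element at index 6 is 14.
Elements after it: 8, 13
Those smaller than 14: 8, 13

2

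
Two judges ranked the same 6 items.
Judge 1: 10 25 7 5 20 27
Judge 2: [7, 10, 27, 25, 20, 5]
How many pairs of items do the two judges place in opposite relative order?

6 discordant pairs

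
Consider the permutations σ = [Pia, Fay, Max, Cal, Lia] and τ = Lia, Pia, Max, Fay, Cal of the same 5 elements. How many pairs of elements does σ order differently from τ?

Assign each item its position (1..5) in the first ordering, then rewrite the second ordering as that position sequence:
positions: Pia→1, Fay→2, Max→3, Cal→4, Lia→5
second ordering as positions: [5, 1, 3, 2, 4]
Discordant pairs = inversions in this position sequence.
5: 1, 3, 2, 4 → 4
1: 0
3: 2 → 1
2: 0
4: 0
Total: 4 + 0 + 1 + 0 + 0 = 5

5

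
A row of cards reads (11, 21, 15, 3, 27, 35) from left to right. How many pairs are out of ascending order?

4

Sweep left to right; for each value list the smaller values that follow it:
11 → 3 → 1
21 → 15, 3 → 2
15 → 3 → 1
3 → none → 0
27 → none → 0
35 → none → 0
Sum: 1 + 2 + 1 + 0 + 0 + 0 = 4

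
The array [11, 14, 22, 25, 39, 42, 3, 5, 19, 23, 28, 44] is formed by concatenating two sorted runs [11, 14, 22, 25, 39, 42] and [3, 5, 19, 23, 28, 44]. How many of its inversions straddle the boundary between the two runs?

21

Take each right-half value and tally the left-half values above it:
r = 3: 11, 14, 22, 25, 39, 42 → 6
r = 5: 11, 14, 22, 25, 39, 42 → 6
r = 19: 22, 25, 39, 42 → 4
r = 23: 25, 39, 42 → 3
r = 28: 39, 42 → 2
r = 44: none → 0
Cross-inversions: 6 + 6 + 4 + 3 + 2 + 0 = 21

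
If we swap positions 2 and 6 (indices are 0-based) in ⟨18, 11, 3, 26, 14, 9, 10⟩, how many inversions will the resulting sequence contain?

Positions 2 and 6 hold 3 and 10; after swapping, the array is [18, 11, 10, 26, 14, 9, 3].
For each element, count later entries that are smaller:
18 → 11, 10, 14, 9, 3 → 5
11 → 10, 9, 3 → 3
10 → 9, 3 → 2
26 → 14, 9, 3 → 3
14 → 9, 3 → 2
9 → 3 → 1
3 → none → 0
Sum: 5 + 3 + 2 + 3 + 2 + 1 + 0 = 16

There are 16 inversions.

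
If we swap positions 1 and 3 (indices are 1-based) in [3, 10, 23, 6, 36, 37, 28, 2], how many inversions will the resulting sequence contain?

14 inversions

Positions 1 and 3 hold 3 and 23; after swapping, the array is [23, 10, 3, 6, 36, 37, 28, 2].
For each element, count later entries that are smaller:
23 → 10, 3, 6, 2 → 4
10 → 3, 6, 2 → 3
3 → 2 → 1
6 → 2 → 1
36 → 28, 2 → 2
37 → 28, 2 → 2
28 → 2 → 1
2 → none → 0
Sum: 4 + 3 + 1 + 1 + 2 + 2 + 1 + 0 = 14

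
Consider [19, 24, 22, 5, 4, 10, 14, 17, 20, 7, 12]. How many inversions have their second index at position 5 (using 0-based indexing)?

3

The element at index 5 is 10.
Elements before it: 19, 24, 22, 5, 4
Those larger than 10: 19, 24, 22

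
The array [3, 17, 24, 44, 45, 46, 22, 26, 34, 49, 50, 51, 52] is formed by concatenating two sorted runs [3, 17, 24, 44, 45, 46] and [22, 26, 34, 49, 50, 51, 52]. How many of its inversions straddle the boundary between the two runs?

10 split inversions

Take each right-half value and tally the left-half values above it:
r = 22: 24, 44, 45, 46 → 4
r = 26: 44, 45, 46 → 3
r = 34: 44, 45, 46 → 3
r = 49: none → 0
r = 50: none → 0
r = 51: none → 0
r = 52: none → 0
Cross-inversions: 4 + 3 + 3 + 0 + 0 + 0 + 0 = 10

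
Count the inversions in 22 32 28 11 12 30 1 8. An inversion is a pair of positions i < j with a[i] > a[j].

20

Element-by-element contributions:
22: 4
32: 6
28: 4
11: 2
12: 2
30: 2
1: 0
8: 0
Sum: 4 + 6 + 4 + 2 + 2 + 2 + 0 + 0 = 20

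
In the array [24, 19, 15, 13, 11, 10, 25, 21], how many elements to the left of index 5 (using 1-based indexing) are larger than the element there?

4 such elements

The element at index 5 is 11.
Elements before it: 24, 19, 15, 13
Those larger than 11: 24, 19, 15, 13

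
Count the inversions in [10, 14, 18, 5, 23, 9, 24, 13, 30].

11

Sweep left to right; for each value list the smaller values that follow it:
10 → 5, 9 → 2
14 → 5, 9, 13 → 3
18 → 5, 9, 13 → 3
5 → none → 0
23 → 9, 13 → 2
9 → none → 0
24 → 13 → 1
13 → none → 0
30 → none → 0
Sum: 2 + 3 + 3 + 0 + 2 + 0 + 1 + 0 + 0 = 11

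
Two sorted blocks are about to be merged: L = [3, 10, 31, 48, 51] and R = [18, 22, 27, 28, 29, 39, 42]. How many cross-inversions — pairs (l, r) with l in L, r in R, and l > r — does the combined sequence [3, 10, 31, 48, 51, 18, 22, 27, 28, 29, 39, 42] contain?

19 cross-inversions

Take each right-half value and tally the left-half values above it:
r = 18: 31, 48, 51 → 3
r = 22: 31, 48, 51 → 3
r = 27: 31, 48, 51 → 3
r = 28: 31, 48, 51 → 3
r = 29: 31, 48, 51 → 3
r = 39: 48, 51 → 2
r = 42: 48, 51 → 2
Cross-inversions: 3 + 3 + 3 + 3 + 3 + 2 + 2 = 19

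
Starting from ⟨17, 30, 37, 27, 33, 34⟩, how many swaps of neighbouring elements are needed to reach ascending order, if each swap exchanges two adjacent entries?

Each adjacent swap fixes exactly one inversion, so the minimum swap count equals the number of inversions.
Count inversions — for each element, later elements that are smaller:
17: none → 0
30: 27 → 1
37: 27, 33, 34 → 3
27: none → 0
33: none → 0
34: none → 0
Total inversions: 0 + 1 + 3 + 0 + 0 + 0 = 4

4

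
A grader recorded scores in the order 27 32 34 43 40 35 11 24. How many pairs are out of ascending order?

15 out-of-order pairs

Sweep left to right; for each value list the smaller values that follow it:
27 → 11, 24 → 2
32 → 11, 24 → 2
34 → 11, 24 → 2
43 → 40, 35, 11, 24 → 4
40 → 35, 11, 24 → 3
35 → 11, 24 → 2
11 → none → 0
24 → none → 0
Sum: 2 + 2 + 2 + 4 + 3 + 2 + 0 + 0 = 15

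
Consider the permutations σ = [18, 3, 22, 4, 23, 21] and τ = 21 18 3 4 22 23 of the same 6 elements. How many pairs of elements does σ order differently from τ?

Assign each item its position (1..6) in the first ordering, then rewrite the second ordering as that position sequence:
positions: 18→1, 3→2, 22→3, 4→4, 23→5, 21→6
second ordering as positions: [6, 1, 2, 4, 3, 5]
Discordant pairs = inversions in this position sequence.
6: 1, 2, 4, 3, 5 → 5
1: 0
2: 0
4: 3 → 1
3: 0
5: 0
Total: 5 + 0 + 0 + 1 + 0 + 0 = 6

6 discordant pairs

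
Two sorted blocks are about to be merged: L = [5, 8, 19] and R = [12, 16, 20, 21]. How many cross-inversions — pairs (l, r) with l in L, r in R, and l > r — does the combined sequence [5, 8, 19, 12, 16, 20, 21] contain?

2 split inversions

For each element r of the right run, count left-run elements greater than r:
r = 12: 19 → 1
r = 16: 19 → 1
r = 20: none → 0
r = 21: none → 0
Cross-inversions: 1 + 1 + 0 + 0 = 2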